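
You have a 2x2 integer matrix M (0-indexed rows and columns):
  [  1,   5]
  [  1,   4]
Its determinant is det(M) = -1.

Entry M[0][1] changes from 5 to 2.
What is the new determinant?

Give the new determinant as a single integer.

det is linear in row 0: changing M[0][1] by delta changes det by delta * cofactor(0,1).
Cofactor C_01 = (-1)^(0+1) * minor(0,1) = -1
Entry delta = 2 - 5 = -3
Det delta = -3 * -1 = 3
New det = -1 + 3 = 2

Answer: 2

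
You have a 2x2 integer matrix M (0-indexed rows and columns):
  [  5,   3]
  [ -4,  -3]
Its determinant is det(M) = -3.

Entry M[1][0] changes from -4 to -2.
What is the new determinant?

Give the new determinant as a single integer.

det is linear in row 1: changing M[1][0] by delta changes det by delta * cofactor(1,0).
Cofactor C_10 = (-1)^(1+0) * minor(1,0) = -3
Entry delta = -2 - -4 = 2
Det delta = 2 * -3 = -6
New det = -3 + -6 = -9

Answer: -9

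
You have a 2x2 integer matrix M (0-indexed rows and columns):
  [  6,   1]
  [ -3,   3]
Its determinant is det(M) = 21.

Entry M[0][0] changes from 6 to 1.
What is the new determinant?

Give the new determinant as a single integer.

det is linear in row 0: changing M[0][0] by delta changes det by delta * cofactor(0,0).
Cofactor C_00 = (-1)^(0+0) * minor(0,0) = 3
Entry delta = 1 - 6 = -5
Det delta = -5 * 3 = -15
New det = 21 + -15 = 6

Answer: 6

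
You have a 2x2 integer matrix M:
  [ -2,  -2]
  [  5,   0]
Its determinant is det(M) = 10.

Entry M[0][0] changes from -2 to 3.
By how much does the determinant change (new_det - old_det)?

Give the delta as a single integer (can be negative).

Cofactor C_00 = 0
Entry delta = 3 - -2 = 5
Det delta = entry_delta * cofactor = 5 * 0 = 0

Answer: 0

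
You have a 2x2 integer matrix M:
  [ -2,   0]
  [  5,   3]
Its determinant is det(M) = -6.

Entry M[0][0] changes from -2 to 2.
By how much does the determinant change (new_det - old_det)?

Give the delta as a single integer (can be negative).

Cofactor C_00 = 3
Entry delta = 2 - -2 = 4
Det delta = entry_delta * cofactor = 4 * 3 = 12

Answer: 12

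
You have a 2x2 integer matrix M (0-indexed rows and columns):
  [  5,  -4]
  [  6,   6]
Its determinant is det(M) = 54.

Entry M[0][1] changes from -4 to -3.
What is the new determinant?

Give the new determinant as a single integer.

Answer: 48

Derivation:
det is linear in row 0: changing M[0][1] by delta changes det by delta * cofactor(0,1).
Cofactor C_01 = (-1)^(0+1) * minor(0,1) = -6
Entry delta = -3 - -4 = 1
Det delta = 1 * -6 = -6
New det = 54 + -6 = 48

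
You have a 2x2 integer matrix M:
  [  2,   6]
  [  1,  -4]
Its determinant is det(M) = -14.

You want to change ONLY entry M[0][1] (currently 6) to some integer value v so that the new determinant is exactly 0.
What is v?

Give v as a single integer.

det is linear in entry M[0][1]: det = old_det + (v - 6) * C_01
Cofactor C_01 = -1
Want det = 0: -14 + (v - 6) * -1 = 0
  (v - 6) = 14 / -1 = -14
  v = 6 + (-14) = -8

Answer: -8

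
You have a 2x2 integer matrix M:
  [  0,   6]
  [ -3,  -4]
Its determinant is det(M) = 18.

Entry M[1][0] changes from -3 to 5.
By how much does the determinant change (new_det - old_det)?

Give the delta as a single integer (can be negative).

Cofactor C_10 = -6
Entry delta = 5 - -3 = 8
Det delta = entry_delta * cofactor = 8 * -6 = -48

Answer: -48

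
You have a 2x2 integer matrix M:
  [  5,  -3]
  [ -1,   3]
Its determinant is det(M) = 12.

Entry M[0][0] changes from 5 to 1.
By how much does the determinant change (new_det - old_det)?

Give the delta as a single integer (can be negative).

Cofactor C_00 = 3
Entry delta = 1 - 5 = -4
Det delta = entry_delta * cofactor = -4 * 3 = -12

Answer: -12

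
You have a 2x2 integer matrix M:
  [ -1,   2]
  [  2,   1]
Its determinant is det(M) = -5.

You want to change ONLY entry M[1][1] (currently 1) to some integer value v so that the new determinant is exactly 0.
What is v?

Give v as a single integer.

det is linear in entry M[1][1]: det = old_det + (v - 1) * C_11
Cofactor C_11 = -1
Want det = 0: -5 + (v - 1) * -1 = 0
  (v - 1) = 5 / -1 = -5
  v = 1 + (-5) = -4

Answer: -4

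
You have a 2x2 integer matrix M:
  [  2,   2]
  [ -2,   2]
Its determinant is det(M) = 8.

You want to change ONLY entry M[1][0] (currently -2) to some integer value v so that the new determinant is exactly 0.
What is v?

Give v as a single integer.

det is linear in entry M[1][0]: det = old_det + (v - -2) * C_10
Cofactor C_10 = -2
Want det = 0: 8 + (v - -2) * -2 = 0
  (v - -2) = -8 / -2 = 4
  v = -2 + (4) = 2

Answer: 2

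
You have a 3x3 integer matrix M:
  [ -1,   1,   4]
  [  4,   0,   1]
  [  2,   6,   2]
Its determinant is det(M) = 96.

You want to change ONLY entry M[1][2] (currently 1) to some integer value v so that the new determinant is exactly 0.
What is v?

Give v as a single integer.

Answer: -11

Derivation:
det is linear in entry M[1][2]: det = old_det + (v - 1) * C_12
Cofactor C_12 = 8
Want det = 0: 96 + (v - 1) * 8 = 0
  (v - 1) = -96 / 8 = -12
  v = 1 + (-12) = -11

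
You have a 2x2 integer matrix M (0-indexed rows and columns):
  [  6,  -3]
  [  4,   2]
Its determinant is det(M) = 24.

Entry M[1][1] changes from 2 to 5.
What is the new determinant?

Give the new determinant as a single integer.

det is linear in row 1: changing M[1][1] by delta changes det by delta * cofactor(1,1).
Cofactor C_11 = (-1)^(1+1) * minor(1,1) = 6
Entry delta = 5 - 2 = 3
Det delta = 3 * 6 = 18
New det = 24 + 18 = 42

Answer: 42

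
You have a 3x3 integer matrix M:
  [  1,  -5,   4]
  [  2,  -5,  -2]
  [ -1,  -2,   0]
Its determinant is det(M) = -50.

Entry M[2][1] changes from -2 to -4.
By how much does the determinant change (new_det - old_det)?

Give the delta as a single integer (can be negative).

Answer: -20

Derivation:
Cofactor C_21 = 10
Entry delta = -4 - -2 = -2
Det delta = entry_delta * cofactor = -2 * 10 = -20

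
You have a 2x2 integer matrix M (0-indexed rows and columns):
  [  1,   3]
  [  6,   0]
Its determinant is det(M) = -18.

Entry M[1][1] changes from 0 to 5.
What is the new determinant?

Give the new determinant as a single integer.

Answer: -13

Derivation:
det is linear in row 1: changing M[1][1] by delta changes det by delta * cofactor(1,1).
Cofactor C_11 = (-1)^(1+1) * minor(1,1) = 1
Entry delta = 5 - 0 = 5
Det delta = 5 * 1 = 5
New det = -18 + 5 = -13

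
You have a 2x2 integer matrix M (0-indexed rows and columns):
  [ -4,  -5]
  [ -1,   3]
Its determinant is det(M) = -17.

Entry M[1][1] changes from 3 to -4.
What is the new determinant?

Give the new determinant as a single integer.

det is linear in row 1: changing M[1][1] by delta changes det by delta * cofactor(1,1).
Cofactor C_11 = (-1)^(1+1) * minor(1,1) = -4
Entry delta = -4 - 3 = -7
Det delta = -7 * -4 = 28
New det = -17 + 28 = 11

Answer: 11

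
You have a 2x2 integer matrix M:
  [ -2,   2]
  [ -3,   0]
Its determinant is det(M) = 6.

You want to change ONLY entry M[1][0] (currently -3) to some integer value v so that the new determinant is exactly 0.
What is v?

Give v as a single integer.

Answer: 0

Derivation:
det is linear in entry M[1][0]: det = old_det + (v - -3) * C_10
Cofactor C_10 = -2
Want det = 0: 6 + (v - -3) * -2 = 0
  (v - -3) = -6 / -2 = 3
  v = -3 + (3) = 0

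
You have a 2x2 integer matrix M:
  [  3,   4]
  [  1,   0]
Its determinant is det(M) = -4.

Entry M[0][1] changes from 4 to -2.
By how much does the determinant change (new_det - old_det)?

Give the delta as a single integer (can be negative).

Answer: 6

Derivation:
Cofactor C_01 = -1
Entry delta = -2 - 4 = -6
Det delta = entry_delta * cofactor = -6 * -1 = 6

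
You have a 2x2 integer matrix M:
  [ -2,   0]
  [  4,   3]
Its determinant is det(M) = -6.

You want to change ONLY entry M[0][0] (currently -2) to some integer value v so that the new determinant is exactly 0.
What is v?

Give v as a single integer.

Answer: 0

Derivation:
det is linear in entry M[0][0]: det = old_det + (v - -2) * C_00
Cofactor C_00 = 3
Want det = 0: -6 + (v - -2) * 3 = 0
  (v - -2) = 6 / 3 = 2
  v = -2 + (2) = 0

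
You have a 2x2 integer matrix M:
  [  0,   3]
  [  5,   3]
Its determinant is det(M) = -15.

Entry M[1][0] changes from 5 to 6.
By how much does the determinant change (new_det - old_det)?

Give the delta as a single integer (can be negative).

Cofactor C_10 = -3
Entry delta = 6 - 5 = 1
Det delta = entry_delta * cofactor = 1 * -3 = -3

Answer: -3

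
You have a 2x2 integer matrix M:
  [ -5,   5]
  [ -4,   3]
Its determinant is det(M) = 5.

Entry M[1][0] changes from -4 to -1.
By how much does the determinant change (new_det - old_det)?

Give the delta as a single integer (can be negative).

Answer: -15

Derivation:
Cofactor C_10 = -5
Entry delta = -1 - -4 = 3
Det delta = entry_delta * cofactor = 3 * -5 = -15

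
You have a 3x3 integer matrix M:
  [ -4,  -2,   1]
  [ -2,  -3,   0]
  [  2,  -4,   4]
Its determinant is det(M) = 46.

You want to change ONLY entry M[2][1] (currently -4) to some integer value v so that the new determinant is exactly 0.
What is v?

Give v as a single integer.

det is linear in entry M[2][1]: det = old_det + (v - -4) * C_21
Cofactor C_21 = -2
Want det = 0: 46 + (v - -4) * -2 = 0
  (v - -4) = -46 / -2 = 23
  v = -4 + (23) = 19

Answer: 19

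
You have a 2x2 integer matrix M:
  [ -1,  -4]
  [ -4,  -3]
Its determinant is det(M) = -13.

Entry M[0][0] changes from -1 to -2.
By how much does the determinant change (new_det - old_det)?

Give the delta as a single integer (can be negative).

Cofactor C_00 = -3
Entry delta = -2 - -1 = -1
Det delta = entry_delta * cofactor = -1 * -3 = 3

Answer: 3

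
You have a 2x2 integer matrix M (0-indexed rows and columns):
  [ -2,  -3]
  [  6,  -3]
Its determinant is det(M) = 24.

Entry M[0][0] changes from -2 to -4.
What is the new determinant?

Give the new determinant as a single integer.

det is linear in row 0: changing M[0][0] by delta changes det by delta * cofactor(0,0).
Cofactor C_00 = (-1)^(0+0) * minor(0,0) = -3
Entry delta = -4 - -2 = -2
Det delta = -2 * -3 = 6
New det = 24 + 6 = 30

Answer: 30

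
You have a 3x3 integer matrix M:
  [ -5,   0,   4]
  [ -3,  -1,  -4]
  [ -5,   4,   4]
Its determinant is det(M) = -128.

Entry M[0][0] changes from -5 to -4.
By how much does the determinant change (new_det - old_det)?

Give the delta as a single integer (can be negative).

Answer: 12

Derivation:
Cofactor C_00 = 12
Entry delta = -4 - -5 = 1
Det delta = entry_delta * cofactor = 1 * 12 = 12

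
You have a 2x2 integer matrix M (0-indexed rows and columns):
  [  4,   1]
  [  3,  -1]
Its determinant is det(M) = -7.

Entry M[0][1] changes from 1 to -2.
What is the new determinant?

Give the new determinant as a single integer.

Answer: 2

Derivation:
det is linear in row 0: changing M[0][1] by delta changes det by delta * cofactor(0,1).
Cofactor C_01 = (-1)^(0+1) * minor(0,1) = -3
Entry delta = -2 - 1 = -3
Det delta = -3 * -3 = 9
New det = -7 + 9 = 2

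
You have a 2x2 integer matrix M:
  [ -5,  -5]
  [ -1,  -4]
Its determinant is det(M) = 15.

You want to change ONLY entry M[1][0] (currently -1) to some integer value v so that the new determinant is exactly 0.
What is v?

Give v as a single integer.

Answer: -4

Derivation:
det is linear in entry M[1][0]: det = old_det + (v - -1) * C_10
Cofactor C_10 = 5
Want det = 0: 15 + (v - -1) * 5 = 0
  (v - -1) = -15 / 5 = -3
  v = -1 + (-3) = -4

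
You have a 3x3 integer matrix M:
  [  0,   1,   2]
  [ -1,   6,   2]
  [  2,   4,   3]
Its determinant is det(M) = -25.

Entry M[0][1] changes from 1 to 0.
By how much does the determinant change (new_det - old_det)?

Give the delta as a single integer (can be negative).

Answer: -7

Derivation:
Cofactor C_01 = 7
Entry delta = 0 - 1 = -1
Det delta = entry_delta * cofactor = -1 * 7 = -7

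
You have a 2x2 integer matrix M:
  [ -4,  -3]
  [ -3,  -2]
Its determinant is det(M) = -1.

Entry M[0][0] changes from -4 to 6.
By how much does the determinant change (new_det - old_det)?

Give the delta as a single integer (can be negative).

Answer: -20

Derivation:
Cofactor C_00 = -2
Entry delta = 6 - -4 = 10
Det delta = entry_delta * cofactor = 10 * -2 = -20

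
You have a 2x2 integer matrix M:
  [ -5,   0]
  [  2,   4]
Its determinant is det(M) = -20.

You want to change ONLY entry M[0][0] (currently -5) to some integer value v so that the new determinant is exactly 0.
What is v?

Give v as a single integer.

Answer: 0

Derivation:
det is linear in entry M[0][0]: det = old_det + (v - -5) * C_00
Cofactor C_00 = 4
Want det = 0: -20 + (v - -5) * 4 = 0
  (v - -5) = 20 / 4 = 5
  v = -5 + (5) = 0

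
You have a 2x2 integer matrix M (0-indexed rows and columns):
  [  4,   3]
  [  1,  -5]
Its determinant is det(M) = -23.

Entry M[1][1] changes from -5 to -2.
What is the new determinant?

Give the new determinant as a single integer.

Answer: -11

Derivation:
det is linear in row 1: changing M[1][1] by delta changes det by delta * cofactor(1,1).
Cofactor C_11 = (-1)^(1+1) * minor(1,1) = 4
Entry delta = -2 - -5 = 3
Det delta = 3 * 4 = 12
New det = -23 + 12 = -11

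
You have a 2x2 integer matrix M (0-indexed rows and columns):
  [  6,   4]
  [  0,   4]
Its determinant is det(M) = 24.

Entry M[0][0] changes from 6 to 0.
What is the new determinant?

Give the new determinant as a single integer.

det is linear in row 0: changing M[0][0] by delta changes det by delta * cofactor(0,0).
Cofactor C_00 = (-1)^(0+0) * minor(0,0) = 4
Entry delta = 0 - 6 = -6
Det delta = -6 * 4 = -24
New det = 24 + -24 = 0

Answer: 0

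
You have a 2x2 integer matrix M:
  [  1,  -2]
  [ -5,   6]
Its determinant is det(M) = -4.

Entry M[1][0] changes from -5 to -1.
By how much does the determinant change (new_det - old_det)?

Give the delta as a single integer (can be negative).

Answer: 8

Derivation:
Cofactor C_10 = 2
Entry delta = -1 - -5 = 4
Det delta = entry_delta * cofactor = 4 * 2 = 8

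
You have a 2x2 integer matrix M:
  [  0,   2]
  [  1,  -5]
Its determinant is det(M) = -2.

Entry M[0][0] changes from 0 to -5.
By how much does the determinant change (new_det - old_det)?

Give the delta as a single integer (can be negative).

Cofactor C_00 = -5
Entry delta = -5 - 0 = -5
Det delta = entry_delta * cofactor = -5 * -5 = 25

Answer: 25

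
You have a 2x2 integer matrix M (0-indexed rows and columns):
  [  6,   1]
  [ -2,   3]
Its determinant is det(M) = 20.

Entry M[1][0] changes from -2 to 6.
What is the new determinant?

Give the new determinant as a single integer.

Answer: 12

Derivation:
det is linear in row 1: changing M[1][0] by delta changes det by delta * cofactor(1,0).
Cofactor C_10 = (-1)^(1+0) * minor(1,0) = -1
Entry delta = 6 - -2 = 8
Det delta = 8 * -1 = -8
New det = 20 + -8 = 12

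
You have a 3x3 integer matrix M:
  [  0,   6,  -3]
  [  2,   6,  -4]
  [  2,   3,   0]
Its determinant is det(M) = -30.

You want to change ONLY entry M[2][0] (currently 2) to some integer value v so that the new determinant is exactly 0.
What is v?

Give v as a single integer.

Answer: -3

Derivation:
det is linear in entry M[2][0]: det = old_det + (v - 2) * C_20
Cofactor C_20 = -6
Want det = 0: -30 + (v - 2) * -6 = 0
  (v - 2) = 30 / -6 = -5
  v = 2 + (-5) = -3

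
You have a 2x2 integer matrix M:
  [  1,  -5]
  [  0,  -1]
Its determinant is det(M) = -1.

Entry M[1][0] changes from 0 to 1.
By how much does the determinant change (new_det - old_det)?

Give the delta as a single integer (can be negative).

Cofactor C_10 = 5
Entry delta = 1 - 0 = 1
Det delta = entry_delta * cofactor = 1 * 5 = 5

Answer: 5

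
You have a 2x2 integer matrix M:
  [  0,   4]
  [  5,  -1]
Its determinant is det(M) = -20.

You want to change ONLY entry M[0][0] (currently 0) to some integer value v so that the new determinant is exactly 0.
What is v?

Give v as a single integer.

det is linear in entry M[0][0]: det = old_det + (v - 0) * C_00
Cofactor C_00 = -1
Want det = 0: -20 + (v - 0) * -1 = 0
  (v - 0) = 20 / -1 = -20
  v = 0 + (-20) = -20

Answer: -20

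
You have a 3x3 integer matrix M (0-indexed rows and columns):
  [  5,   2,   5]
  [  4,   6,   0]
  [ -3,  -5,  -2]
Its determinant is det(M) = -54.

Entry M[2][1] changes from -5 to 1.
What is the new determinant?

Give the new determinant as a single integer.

det is linear in row 2: changing M[2][1] by delta changes det by delta * cofactor(2,1).
Cofactor C_21 = (-1)^(2+1) * minor(2,1) = 20
Entry delta = 1 - -5 = 6
Det delta = 6 * 20 = 120
New det = -54 + 120 = 66

Answer: 66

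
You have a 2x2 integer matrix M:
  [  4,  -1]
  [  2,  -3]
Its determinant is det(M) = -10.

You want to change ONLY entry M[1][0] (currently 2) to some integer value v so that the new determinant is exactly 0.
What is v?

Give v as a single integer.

det is linear in entry M[1][0]: det = old_det + (v - 2) * C_10
Cofactor C_10 = 1
Want det = 0: -10 + (v - 2) * 1 = 0
  (v - 2) = 10 / 1 = 10
  v = 2 + (10) = 12

Answer: 12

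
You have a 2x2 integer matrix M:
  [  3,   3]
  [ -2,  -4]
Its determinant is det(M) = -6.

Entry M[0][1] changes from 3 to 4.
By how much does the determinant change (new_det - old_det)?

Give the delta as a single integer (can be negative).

Answer: 2

Derivation:
Cofactor C_01 = 2
Entry delta = 4 - 3 = 1
Det delta = entry_delta * cofactor = 1 * 2 = 2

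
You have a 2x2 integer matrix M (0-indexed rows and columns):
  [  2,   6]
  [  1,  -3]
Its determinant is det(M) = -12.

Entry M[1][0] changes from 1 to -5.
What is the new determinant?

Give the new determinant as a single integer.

Answer: 24

Derivation:
det is linear in row 1: changing M[1][0] by delta changes det by delta * cofactor(1,0).
Cofactor C_10 = (-1)^(1+0) * minor(1,0) = -6
Entry delta = -5 - 1 = -6
Det delta = -6 * -6 = 36
New det = -12 + 36 = 24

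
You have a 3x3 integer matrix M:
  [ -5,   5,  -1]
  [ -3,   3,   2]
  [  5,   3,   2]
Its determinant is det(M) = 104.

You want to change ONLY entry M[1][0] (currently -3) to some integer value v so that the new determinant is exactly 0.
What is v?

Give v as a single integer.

Answer: 5

Derivation:
det is linear in entry M[1][0]: det = old_det + (v - -3) * C_10
Cofactor C_10 = -13
Want det = 0: 104 + (v - -3) * -13 = 0
  (v - -3) = -104 / -13 = 8
  v = -3 + (8) = 5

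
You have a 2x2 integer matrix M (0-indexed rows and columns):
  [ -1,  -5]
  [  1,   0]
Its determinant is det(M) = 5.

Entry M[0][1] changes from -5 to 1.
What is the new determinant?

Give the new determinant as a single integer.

det is linear in row 0: changing M[0][1] by delta changes det by delta * cofactor(0,1).
Cofactor C_01 = (-1)^(0+1) * minor(0,1) = -1
Entry delta = 1 - -5 = 6
Det delta = 6 * -1 = -6
New det = 5 + -6 = -1

Answer: -1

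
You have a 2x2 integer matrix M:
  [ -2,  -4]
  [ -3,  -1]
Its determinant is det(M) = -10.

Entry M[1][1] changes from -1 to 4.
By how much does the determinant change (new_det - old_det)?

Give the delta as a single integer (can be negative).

Cofactor C_11 = -2
Entry delta = 4 - -1 = 5
Det delta = entry_delta * cofactor = 5 * -2 = -10

Answer: -10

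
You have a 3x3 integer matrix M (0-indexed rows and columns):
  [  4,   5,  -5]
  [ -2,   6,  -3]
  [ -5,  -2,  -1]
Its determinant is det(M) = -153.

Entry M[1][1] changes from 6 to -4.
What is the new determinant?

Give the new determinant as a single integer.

Answer: 137

Derivation:
det is linear in row 1: changing M[1][1] by delta changes det by delta * cofactor(1,1).
Cofactor C_11 = (-1)^(1+1) * minor(1,1) = -29
Entry delta = -4 - 6 = -10
Det delta = -10 * -29 = 290
New det = -153 + 290 = 137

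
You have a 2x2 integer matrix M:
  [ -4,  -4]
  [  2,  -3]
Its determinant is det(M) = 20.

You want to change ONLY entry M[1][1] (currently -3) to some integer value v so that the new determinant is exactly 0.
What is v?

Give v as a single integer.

det is linear in entry M[1][1]: det = old_det + (v - -3) * C_11
Cofactor C_11 = -4
Want det = 0: 20 + (v - -3) * -4 = 0
  (v - -3) = -20 / -4 = 5
  v = -3 + (5) = 2

Answer: 2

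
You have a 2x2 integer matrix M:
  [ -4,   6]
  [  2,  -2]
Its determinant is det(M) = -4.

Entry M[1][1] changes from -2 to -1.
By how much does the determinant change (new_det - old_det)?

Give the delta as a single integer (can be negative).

Cofactor C_11 = -4
Entry delta = -1 - -2 = 1
Det delta = entry_delta * cofactor = 1 * -4 = -4

Answer: -4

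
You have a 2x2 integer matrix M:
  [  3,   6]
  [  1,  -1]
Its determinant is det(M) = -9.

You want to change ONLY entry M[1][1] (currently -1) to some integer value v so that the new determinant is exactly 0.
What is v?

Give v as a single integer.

Answer: 2

Derivation:
det is linear in entry M[1][1]: det = old_det + (v - -1) * C_11
Cofactor C_11 = 3
Want det = 0: -9 + (v - -1) * 3 = 0
  (v - -1) = 9 / 3 = 3
  v = -1 + (3) = 2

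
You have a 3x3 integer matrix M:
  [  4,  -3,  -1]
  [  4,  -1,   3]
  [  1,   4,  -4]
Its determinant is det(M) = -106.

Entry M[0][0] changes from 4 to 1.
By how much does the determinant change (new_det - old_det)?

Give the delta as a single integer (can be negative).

Answer: 24

Derivation:
Cofactor C_00 = -8
Entry delta = 1 - 4 = -3
Det delta = entry_delta * cofactor = -3 * -8 = 24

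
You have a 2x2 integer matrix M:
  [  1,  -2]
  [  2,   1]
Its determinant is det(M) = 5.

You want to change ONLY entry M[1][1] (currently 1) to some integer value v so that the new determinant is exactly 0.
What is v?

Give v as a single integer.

det is linear in entry M[1][1]: det = old_det + (v - 1) * C_11
Cofactor C_11 = 1
Want det = 0: 5 + (v - 1) * 1 = 0
  (v - 1) = -5 / 1 = -5
  v = 1 + (-5) = -4

Answer: -4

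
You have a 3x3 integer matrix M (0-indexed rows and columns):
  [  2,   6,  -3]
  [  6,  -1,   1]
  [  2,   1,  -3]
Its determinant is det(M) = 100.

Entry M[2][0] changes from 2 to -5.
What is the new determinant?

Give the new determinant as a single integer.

det is linear in row 2: changing M[2][0] by delta changes det by delta * cofactor(2,0).
Cofactor C_20 = (-1)^(2+0) * minor(2,0) = 3
Entry delta = -5 - 2 = -7
Det delta = -7 * 3 = -21
New det = 100 + -21 = 79

Answer: 79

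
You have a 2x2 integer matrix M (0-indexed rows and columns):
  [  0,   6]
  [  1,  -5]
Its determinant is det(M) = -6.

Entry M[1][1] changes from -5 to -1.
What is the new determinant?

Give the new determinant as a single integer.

Answer: -6

Derivation:
det is linear in row 1: changing M[1][1] by delta changes det by delta * cofactor(1,1).
Cofactor C_11 = (-1)^(1+1) * minor(1,1) = 0
Entry delta = -1 - -5 = 4
Det delta = 4 * 0 = 0
New det = -6 + 0 = -6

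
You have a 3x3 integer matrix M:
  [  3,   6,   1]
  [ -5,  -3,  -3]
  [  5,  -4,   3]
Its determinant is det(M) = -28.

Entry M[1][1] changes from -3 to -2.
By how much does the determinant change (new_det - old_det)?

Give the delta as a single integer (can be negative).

Cofactor C_11 = 4
Entry delta = -2 - -3 = 1
Det delta = entry_delta * cofactor = 1 * 4 = 4

Answer: 4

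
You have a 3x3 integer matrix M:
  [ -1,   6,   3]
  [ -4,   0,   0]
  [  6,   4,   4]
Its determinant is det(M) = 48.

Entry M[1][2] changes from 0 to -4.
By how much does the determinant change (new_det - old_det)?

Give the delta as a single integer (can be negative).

Cofactor C_12 = 40
Entry delta = -4 - 0 = -4
Det delta = entry_delta * cofactor = -4 * 40 = -160

Answer: -160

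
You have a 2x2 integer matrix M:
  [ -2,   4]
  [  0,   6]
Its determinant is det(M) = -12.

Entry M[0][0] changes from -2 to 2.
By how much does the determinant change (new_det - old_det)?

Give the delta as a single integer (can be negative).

Cofactor C_00 = 6
Entry delta = 2 - -2 = 4
Det delta = entry_delta * cofactor = 4 * 6 = 24

Answer: 24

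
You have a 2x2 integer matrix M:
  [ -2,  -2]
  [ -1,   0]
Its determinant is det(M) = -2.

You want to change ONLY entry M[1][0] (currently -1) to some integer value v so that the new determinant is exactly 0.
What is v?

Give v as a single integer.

det is linear in entry M[1][0]: det = old_det + (v - -1) * C_10
Cofactor C_10 = 2
Want det = 0: -2 + (v - -1) * 2 = 0
  (v - -1) = 2 / 2 = 1
  v = -1 + (1) = 0

Answer: 0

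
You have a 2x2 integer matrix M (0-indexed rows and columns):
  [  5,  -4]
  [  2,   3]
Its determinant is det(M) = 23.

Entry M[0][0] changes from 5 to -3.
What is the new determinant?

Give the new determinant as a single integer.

Answer: -1

Derivation:
det is linear in row 0: changing M[0][0] by delta changes det by delta * cofactor(0,0).
Cofactor C_00 = (-1)^(0+0) * minor(0,0) = 3
Entry delta = -3 - 5 = -8
Det delta = -8 * 3 = -24
New det = 23 + -24 = -1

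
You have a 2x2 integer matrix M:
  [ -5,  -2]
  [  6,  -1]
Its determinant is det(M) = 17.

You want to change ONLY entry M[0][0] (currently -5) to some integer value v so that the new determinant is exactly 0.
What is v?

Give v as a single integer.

Answer: 12

Derivation:
det is linear in entry M[0][0]: det = old_det + (v - -5) * C_00
Cofactor C_00 = -1
Want det = 0: 17 + (v - -5) * -1 = 0
  (v - -5) = -17 / -1 = 17
  v = -5 + (17) = 12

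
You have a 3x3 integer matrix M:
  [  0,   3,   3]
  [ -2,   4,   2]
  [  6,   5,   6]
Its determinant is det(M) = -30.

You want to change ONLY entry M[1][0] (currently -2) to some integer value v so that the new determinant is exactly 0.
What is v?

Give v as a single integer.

det is linear in entry M[1][0]: det = old_det + (v - -2) * C_10
Cofactor C_10 = -3
Want det = 0: -30 + (v - -2) * -3 = 0
  (v - -2) = 30 / -3 = -10
  v = -2 + (-10) = -12

Answer: -12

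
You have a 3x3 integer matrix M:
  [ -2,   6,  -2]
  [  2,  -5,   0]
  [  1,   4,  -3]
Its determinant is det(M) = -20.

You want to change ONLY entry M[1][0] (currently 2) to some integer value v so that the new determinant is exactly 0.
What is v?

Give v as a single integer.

Answer: 4

Derivation:
det is linear in entry M[1][0]: det = old_det + (v - 2) * C_10
Cofactor C_10 = 10
Want det = 0: -20 + (v - 2) * 10 = 0
  (v - 2) = 20 / 10 = 2
  v = 2 + (2) = 4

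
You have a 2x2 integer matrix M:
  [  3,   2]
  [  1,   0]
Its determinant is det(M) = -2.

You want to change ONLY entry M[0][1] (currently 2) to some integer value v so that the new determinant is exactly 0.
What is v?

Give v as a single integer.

Answer: 0

Derivation:
det is linear in entry M[0][1]: det = old_det + (v - 2) * C_01
Cofactor C_01 = -1
Want det = 0: -2 + (v - 2) * -1 = 0
  (v - 2) = 2 / -1 = -2
  v = 2 + (-2) = 0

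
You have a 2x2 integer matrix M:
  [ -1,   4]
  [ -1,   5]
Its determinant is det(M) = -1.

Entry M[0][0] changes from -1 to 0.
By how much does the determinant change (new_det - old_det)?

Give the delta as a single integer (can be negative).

Answer: 5

Derivation:
Cofactor C_00 = 5
Entry delta = 0 - -1 = 1
Det delta = entry_delta * cofactor = 1 * 5 = 5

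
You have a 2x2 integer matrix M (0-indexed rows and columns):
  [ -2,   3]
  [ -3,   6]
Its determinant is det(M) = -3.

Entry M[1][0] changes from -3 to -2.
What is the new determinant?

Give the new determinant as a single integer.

det is linear in row 1: changing M[1][0] by delta changes det by delta * cofactor(1,0).
Cofactor C_10 = (-1)^(1+0) * minor(1,0) = -3
Entry delta = -2 - -3 = 1
Det delta = 1 * -3 = -3
New det = -3 + -3 = -6

Answer: -6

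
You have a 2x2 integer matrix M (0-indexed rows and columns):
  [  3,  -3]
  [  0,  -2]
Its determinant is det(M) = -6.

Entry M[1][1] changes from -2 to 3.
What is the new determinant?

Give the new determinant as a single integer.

det is linear in row 1: changing M[1][1] by delta changes det by delta * cofactor(1,1).
Cofactor C_11 = (-1)^(1+1) * minor(1,1) = 3
Entry delta = 3 - -2 = 5
Det delta = 5 * 3 = 15
New det = -6 + 15 = 9

Answer: 9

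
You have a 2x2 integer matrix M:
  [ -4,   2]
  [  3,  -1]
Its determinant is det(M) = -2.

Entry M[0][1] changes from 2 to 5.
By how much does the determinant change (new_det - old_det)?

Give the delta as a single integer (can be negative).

Answer: -9

Derivation:
Cofactor C_01 = -3
Entry delta = 5 - 2 = 3
Det delta = entry_delta * cofactor = 3 * -3 = -9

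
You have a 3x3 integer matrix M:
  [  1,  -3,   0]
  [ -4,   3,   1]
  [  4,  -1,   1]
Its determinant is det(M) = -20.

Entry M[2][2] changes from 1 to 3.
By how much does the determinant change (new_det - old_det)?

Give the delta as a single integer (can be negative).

Cofactor C_22 = -9
Entry delta = 3 - 1 = 2
Det delta = entry_delta * cofactor = 2 * -9 = -18

Answer: -18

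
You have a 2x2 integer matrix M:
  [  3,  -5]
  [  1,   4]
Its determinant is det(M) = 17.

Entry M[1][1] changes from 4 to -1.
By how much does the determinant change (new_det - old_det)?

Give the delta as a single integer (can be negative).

Answer: -15

Derivation:
Cofactor C_11 = 3
Entry delta = -1 - 4 = -5
Det delta = entry_delta * cofactor = -5 * 3 = -15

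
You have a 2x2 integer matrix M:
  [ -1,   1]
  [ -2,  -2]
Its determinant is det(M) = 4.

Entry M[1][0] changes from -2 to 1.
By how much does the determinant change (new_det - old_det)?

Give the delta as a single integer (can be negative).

Cofactor C_10 = -1
Entry delta = 1 - -2 = 3
Det delta = entry_delta * cofactor = 3 * -1 = -3

Answer: -3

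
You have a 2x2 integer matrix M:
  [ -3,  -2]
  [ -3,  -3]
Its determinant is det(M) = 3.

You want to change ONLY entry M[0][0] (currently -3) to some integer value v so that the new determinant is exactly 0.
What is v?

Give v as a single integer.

det is linear in entry M[0][0]: det = old_det + (v - -3) * C_00
Cofactor C_00 = -3
Want det = 0: 3 + (v - -3) * -3 = 0
  (v - -3) = -3 / -3 = 1
  v = -3 + (1) = -2

Answer: -2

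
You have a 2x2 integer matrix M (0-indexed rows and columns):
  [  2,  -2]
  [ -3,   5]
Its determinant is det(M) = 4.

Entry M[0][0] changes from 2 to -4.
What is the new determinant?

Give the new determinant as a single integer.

det is linear in row 0: changing M[0][0] by delta changes det by delta * cofactor(0,0).
Cofactor C_00 = (-1)^(0+0) * minor(0,0) = 5
Entry delta = -4 - 2 = -6
Det delta = -6 * 5 = -30
New det = 4 + -30 = -26

Answer: -26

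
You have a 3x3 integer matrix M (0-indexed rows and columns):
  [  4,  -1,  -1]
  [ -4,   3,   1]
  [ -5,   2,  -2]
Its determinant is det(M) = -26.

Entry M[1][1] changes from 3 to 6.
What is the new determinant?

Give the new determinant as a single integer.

det is linear in row 1: changing M[1][1] by delta changes det by delta * cofactor(1,1).
Cofactor C_11 = (-1)^(1+1) * minor(1,1) = -13
Entry delta = 6 - 3 = 3
Det delta = 3 * -13 = -39
New det = -26 + -39 = -65

Answer: -65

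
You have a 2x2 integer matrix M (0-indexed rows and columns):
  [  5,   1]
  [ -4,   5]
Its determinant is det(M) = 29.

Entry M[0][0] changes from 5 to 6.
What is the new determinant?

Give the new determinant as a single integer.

det is linear in row 0: changing M[0][0] by delta changes det by delta * cofactor(0,0).
Cofactor C_00 = (-1)^(0+0) * minor(0,0) = 5
Entry delta = 6 - 5 = 1
Det delta = 1 * 5 = 5
New det = 29 + 5 = 34

Answer: 34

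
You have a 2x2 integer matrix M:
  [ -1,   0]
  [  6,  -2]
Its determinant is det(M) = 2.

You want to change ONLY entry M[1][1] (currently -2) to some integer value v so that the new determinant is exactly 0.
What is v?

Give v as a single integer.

Answer: 0

Derivation:
det is linear in entry M[1][1]: det = old_det + (v - -2) * C_11
Cofactor C_11 = -1
Want det = 0: 2 + (v - -2) * -1 = 0
  (v - -2) = -2 / -1 = 2
  v = -2 + (2) = 0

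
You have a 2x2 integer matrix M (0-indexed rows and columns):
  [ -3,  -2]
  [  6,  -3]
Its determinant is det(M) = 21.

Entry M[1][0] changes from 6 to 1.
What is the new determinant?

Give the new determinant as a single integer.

det is linear in row 1: changing M[1][0] by delta changes det by delta * cofactor(1,0).
Cofactor C_10 = (-1)^(1+0) * minor(1,0) = 2
Entry delta = 1 - 6 = -5
Det delta = -5 * 2 = -10
New det = 21 + -10 = 11

Answer: 11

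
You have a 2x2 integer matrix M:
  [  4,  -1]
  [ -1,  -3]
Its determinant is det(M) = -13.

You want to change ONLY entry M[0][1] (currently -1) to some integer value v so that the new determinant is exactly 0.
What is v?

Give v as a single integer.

det is linear in entry M[0][1]: det = old_det + (v - -1) * C_01
Cofactor C_01 = 1
Want det = 0: -13 + (v - -1) * 1 = 0
  (v - -1) = 13 / 1 = 13
  v = -1 + (13) = 12

Answer: 12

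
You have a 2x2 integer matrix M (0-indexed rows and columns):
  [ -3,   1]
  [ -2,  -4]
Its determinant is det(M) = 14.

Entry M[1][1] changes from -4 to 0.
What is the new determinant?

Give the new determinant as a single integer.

Answer: 2

Derivation:
det is linear in row 1: changing M[1][1] by delta changes det by delta * cofactor(1,1).
Cofactor C_11 = (-1)^(1+1) * minor(1,1) = -3
Entry delta = 0 - -4 = 4
Det delta = 4 * -3 = -12
New det = 14 + -12 = 2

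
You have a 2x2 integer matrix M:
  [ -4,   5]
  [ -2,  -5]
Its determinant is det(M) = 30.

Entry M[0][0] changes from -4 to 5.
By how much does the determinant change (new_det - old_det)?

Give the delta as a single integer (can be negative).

Cofactor C_00 = -5
Entry delta = 5 - -4 = 9
Det delta = entry_delta * cofactor = 9 * -5 = -45

Answer: -45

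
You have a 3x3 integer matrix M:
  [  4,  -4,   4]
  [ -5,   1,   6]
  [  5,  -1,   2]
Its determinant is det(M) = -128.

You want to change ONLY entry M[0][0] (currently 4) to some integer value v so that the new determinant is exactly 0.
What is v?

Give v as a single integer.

Answer: 20

Derivation:
det is linear in entry M[0][0]: det = old_det + (v - 4) * C_00
Cofactor C_00 = 8
Want det = 0: -128 + (v - 4) * 8 = 0
  (v - 4) = 128 / 8 = 16
  v = 4 + (16) = 20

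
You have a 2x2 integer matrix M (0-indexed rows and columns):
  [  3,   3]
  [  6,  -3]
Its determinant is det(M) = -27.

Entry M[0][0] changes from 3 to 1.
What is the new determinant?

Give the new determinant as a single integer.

det is linear in row 0: changing M[0][0] by delta changes det by delta * cofactor(0,0).
Cofactor C_00 = (-1)^(0+0) * minor(0,0) = -3
Entry delta = 1 - 3 = -2
Det delta = -2 * -3 = 6
New det = -27 + 6 = -21

Answer: -21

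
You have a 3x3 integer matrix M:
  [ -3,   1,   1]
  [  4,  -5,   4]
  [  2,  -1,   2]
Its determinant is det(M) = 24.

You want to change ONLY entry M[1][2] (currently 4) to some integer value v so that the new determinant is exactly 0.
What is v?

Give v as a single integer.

Answer: 28

Derivation:
det is linear in entry M[1][2]: det = old_det + (v - 4) * C_12
Cofactor C_12 = -1
Want det = 0: 24 + (v - 4) * -1 = 0
  (v - 4) = -24 / -1 = 24
  v = 4 + (24) = 28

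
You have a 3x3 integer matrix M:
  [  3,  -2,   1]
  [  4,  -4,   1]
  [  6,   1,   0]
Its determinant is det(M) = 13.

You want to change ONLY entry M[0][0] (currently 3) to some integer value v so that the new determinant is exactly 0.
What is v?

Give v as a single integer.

det is linear in entry M[0][0]: det = old_det + (v - 3) * C_00
Cofactor C_00 = -1
Want det = 0: 13 + (v - 3) * -1 = 0
  (v - 3) = -13 / -1 = 13
  v = 3 + (13) = 16

Answer: 16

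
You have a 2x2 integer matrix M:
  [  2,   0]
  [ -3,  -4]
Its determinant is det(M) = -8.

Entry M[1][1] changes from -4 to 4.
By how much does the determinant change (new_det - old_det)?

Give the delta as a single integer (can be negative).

Cofactor C_11 = 2
Entry delta = 4 - -4 = 8
Det delta = entry_delta * cofactor = 8 * 2 = 16

Answer: 16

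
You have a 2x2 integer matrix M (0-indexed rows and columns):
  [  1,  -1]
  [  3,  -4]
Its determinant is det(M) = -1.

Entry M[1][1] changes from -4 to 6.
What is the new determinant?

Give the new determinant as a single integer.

det is linear in row 1: changing M[1][1] by delta changes det by delta * cofactor(1,1).
Cofactor C_11 = (-1)^(1+1) * minor(1,1) = 1
Entry delta = 6 - -4 = 10
Det delta = 10 * 1 = 10
New det = -1 + 10 = 9

Answer: 9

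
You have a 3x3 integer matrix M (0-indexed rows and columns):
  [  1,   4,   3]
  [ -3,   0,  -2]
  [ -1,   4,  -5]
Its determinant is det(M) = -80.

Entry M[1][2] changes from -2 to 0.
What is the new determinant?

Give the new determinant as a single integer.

det is linear in row 1: changing M[1][2] by delta changes det by delta * cofactor(1,2).
Cofactor C_12 = (-1)^(1+2) * minor(1,2) = -8
Entry delta = 0 - -2 = 2
Det delta = 2 * -8 = -16
New det = -80 + -16 = -96

Answer: -96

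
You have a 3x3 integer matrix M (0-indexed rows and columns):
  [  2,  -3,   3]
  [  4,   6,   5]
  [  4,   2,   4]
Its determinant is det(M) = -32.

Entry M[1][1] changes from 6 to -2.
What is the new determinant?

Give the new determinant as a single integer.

det is linear in row 1: changing M[1][1] by delta changes det by delta * cofactor(1,1).
Cofactor C_11 = (-1)^(1+1) * minor(1,1) = -4
Entry delta = -2 - 6 = -8
Det delta = -8 * -4 = 32
New det = -32 + 32 = 0

Answer: 0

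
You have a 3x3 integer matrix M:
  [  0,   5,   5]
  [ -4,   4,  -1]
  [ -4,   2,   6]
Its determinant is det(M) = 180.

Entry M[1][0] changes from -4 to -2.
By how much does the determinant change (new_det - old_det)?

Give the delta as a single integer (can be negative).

Answer: -40

Derivation:
Cofactor C_10 = -20
Entry delta = -2 - -4 = 2
Det delta = entry_delta * cofactor = 2 * -20 = -40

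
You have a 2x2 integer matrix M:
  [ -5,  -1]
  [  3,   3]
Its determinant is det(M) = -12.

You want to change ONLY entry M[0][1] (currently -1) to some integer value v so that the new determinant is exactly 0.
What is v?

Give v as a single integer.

Answer: -5

Derivation:
det is linear in entry M[0][1]: det = old_det + (v - -1) * C_01
Cofactor C_01 = -3
Want det = 0: -12 + (v - -1) * -3 = 0
  (v - -1) = 12 / -3 = -4
  v = -1 + (-4) = -5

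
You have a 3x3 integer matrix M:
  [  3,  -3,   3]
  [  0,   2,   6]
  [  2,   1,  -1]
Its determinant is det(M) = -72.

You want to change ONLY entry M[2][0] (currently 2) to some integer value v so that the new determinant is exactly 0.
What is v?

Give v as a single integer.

Answer: -1

Derivation:
det is linear in entry M[2][0]: det = old_det + (v - 2) * C_20
Cofactor C_20 = -24
Want det = 0: -72 + (v - 2) * -24 = 0
  (v - 2) = 72 / -24 = -3
  v = 2 + (-3) = -1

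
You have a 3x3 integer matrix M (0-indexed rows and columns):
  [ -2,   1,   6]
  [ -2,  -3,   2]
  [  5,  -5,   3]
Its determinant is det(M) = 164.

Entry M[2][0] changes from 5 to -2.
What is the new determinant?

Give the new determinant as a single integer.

det is linear in row 2: changing M[2][0] by delta changes det by delta * cofactor(2,0).
Cofactor C_20 = (-1)^(2+0) * minor(2,0) = 20
Entry delta = -2 - 5 = -7
Det delta = -7 * 20 = -140
New det = 164 + -140 = 24

Answer: 24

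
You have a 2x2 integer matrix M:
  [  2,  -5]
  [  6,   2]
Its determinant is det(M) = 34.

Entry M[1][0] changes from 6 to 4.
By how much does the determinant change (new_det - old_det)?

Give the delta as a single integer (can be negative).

Answer: -10

Derivation:
Cofactor C_10 = 5
Entry delta = 4 - 6 = -2
Det delta = entry_delta * cofactor = -2 * 5 = -10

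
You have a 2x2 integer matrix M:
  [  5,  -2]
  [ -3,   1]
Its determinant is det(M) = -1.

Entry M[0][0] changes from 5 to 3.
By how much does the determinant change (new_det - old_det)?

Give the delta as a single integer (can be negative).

Answer: -2

Derivation:
Cofactor C_00 = 1
Entry delta = 3 - 5 = -2
Det delta = entry_delta * cofactor = -2 * 1 = -2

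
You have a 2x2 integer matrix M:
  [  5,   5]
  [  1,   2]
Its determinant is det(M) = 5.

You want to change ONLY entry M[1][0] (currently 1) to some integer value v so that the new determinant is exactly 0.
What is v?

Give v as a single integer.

det is linear in entry M[1][0]: det = old_det + (v - 1) * C_10
Cofactor C_10 = -5
Want det = 0: 5 + (v - 1) * -5 = 0
  (v - 1) = -5 / -5 = 1
  v = 1 + (1) = 2

Answer: 2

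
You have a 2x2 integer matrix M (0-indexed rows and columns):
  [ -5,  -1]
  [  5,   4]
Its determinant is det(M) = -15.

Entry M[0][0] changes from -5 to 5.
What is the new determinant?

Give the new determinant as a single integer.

Answer: 25

Derivation:
det is linear in row 0: changing M[0][0] by delta changes det by delta * cofactor(0,0).
Cofactor C_00 = (-1)^(0+0) * minor(0,0) = 4
Entry delta = 5 - -5 = 10
Det delta = 10 * 4 = 40
New det = -15 + 40 = 25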